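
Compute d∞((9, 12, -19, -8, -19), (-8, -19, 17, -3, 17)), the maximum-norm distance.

max(|x_i - y_i|) = max(|9 - (-8)|, |12 - (-19)|, |-19 - 17|, |-8 - (-3)|, |-19 - 17|) = max(17, 31, 36, 5, 36) = 36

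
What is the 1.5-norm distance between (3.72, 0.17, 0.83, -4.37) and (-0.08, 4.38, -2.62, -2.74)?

(Σ|x_i - y_i|^1.5)^(1/1.5) = (|3.72 - (-0.08)|^1.5 + |0.17 - 4.38|^1.5 + |0.83 - (-2.62)|^1.5 + |-4.37 - (-2.74)|^1.5)^(1/1.5)
= (3.8^1.5 + 4.21^1.5 + 3.45^1.5 + 1.63^1.5)^(1/1.5) ≈ (7.4076 + 8.6382 + 6.4081 + 2.081)^(1/1.5) = (24.5349)^(1/1.5) ≈ 8.4435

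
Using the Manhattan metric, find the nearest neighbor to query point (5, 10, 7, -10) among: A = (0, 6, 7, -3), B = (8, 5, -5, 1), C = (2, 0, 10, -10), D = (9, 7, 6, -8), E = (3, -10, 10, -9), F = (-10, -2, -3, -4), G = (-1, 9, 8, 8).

Distances: d(A) = 16, d(B) = 31, d(C) = 16, d(D) = 10, d(E) = 26, d(F) = 43, d(G) = 26. Nearest: D = (9, 7, 6, -8) with distance 10.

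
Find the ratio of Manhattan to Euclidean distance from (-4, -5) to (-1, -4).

L1 = |-4 - (-1)| + |-5 - (-4)| = 3 + 1 = 4
L2 = √(3² + 1²) = √10 ≈ 3.1623
L1 ≥ L2 always (equality iff movement is along one axis); L1 > L2 here.
Ratio L1/L2 = 4/√10 ≈ 1.2649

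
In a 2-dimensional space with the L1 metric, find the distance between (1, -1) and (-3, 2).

Σ|x_i - y_i| = |1 - (-3)| + |-1 - 2| = 4 + 3 = 7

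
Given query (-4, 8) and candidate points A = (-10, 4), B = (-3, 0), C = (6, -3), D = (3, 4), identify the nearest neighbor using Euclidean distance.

Distances: d(A) ≈ 7.2111, d(B) ≈ 8.0623, d(C) ≈ 14.8661, d(D) ≈ 8.0623. Nearest: A = (-10, 4) with distance 7.2111.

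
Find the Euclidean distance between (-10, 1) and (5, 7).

√(Σ(x_i - y_i)²) = √((-10 - 5)² + (1 - 7)²)
= √((-15)² + (-6)²) = √(225 + 36) = √261 ≈ 16.1555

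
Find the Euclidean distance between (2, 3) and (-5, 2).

√(Σ(x_i - y_i)²) = √((2 - (-5))² + (3 - 2)²)
= √(7² + 1²) = √(49 + 1) = √50 ≈ 7.0711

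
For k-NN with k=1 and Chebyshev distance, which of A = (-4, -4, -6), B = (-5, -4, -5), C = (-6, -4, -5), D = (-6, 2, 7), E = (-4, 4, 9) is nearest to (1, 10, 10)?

Distances: d(A) = 16, d(B) = 15, d(C) = 15, d(D) = 8, d(E) = 6. Nearest: E = (-4, 4, 9) with distance 6.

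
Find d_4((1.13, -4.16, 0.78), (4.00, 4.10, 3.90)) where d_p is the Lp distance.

(Σ|x_i - y_i|^4)^(1/4) = (|1.13 - 4|^4 + |-4.16 - 4.1|^4 + |0.78 - 3.9|^4)^(1/4)
= (2.87^4 + 8.26^4 + 3.12^4)^(1/4) ≈ (67.8465 + 4655.0054 + 94.7585)^(1/4) = (4817.6104)^(1/4) ≈ 8.3312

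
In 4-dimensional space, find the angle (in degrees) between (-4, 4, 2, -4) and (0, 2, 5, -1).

With u = (-4, 4, 2, -4), v = (0, 2, 5, -1):
u·v = (-4)·0 + 4·2 + 2·5 + (-4)·(-1) = 0 + 8 + 10 + 4 = 22.
|u| = √((-4)² + 4² + 2² + (-4)²) = √52, |v| = √(0² + 2² + 5² + (-1)²) = √30, so |u||v| = √(52·30) = √1560.
cos θ = (u·v)/(|u||v|) = 22/√1560 ≈ 0.557007
θ = arccos(0.557007) ≈ 56.15°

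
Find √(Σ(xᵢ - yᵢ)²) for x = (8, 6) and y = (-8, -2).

√(Σ(x_i - y_i)²) = √((8 - (-8))² + (6 - (-2))²)
= √(16² + 8²) = √(256 + 64) = √320 ≈ 17.8885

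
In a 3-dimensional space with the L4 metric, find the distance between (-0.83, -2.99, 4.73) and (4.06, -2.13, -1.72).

(Σ|x_i - y_i|^4)^(1/4) = (|-0.83 - 4.06|^4 + |-2.99 - (-2.13)|^4 + |4.73 - (-1.72)|^4)^(1/4)
= (4.89^4 + 0.86^4 + 6.45^4)^(1/4) ≈ (571.7885 + 0.547 + 1730.768)^(1/4) = (2303.1035)^(1/4) ≈ 6.9275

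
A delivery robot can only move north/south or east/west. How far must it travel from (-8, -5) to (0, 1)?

Σ|x_i - y_i| = |-8 - 0| + |-5 - 1| = 8 + 6 = 14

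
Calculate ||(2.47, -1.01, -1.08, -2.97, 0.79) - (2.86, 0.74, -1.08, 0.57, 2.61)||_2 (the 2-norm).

(Σ|x_i - y_i|^2)^(1/2) = (|2.47 - 2.86|^2 + |-1.01 - 0.74|^2 + |-1.08 - (-1.08)|^2 + |-2.97 - 0.57|^2 + |0.79 - 2.61|^2)^(1/2)
= (0.39^2 + 1.75^2 + 0^2 + 3.54^2 + 1.82^2)^(1/2) = (0.1521 + 3.0625 + 0 + 12.5316 + 3.3124)^(1/2) = (19.0586)^(1/2) ≈ 4.3656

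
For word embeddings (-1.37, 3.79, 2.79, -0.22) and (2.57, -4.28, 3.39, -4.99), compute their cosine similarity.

With u = (-1.37, 3.79, 2.79, -0.22), v = (2.57, -4.28, 3.39, -4.99):
u·v = (-1.37)·2.57 + 3.79·(-4.28) + 2.79·3.39 + (-0.22)·(-4.99) = (-3.5209) + (-16.2212) + 9.4581 + 1.0978 = -9.1862.
|u| = √((-1.37)² + 3.79² + 2.79² + (-0.22)²) = √(1.8769 + 14.3641 + 7.7841 + 0.0484) = √24.0735, |v| = √(2.57² + (-4.28)² + 3.39² + (-4.99)²) = √(6.6049 + 18.3184 + 11.4921 + 24.9001) = √61.3155.
cos θ = (u·v)/(|u||v|) = -9.1862/(√24.0735·√61.3155) ≈ -0.2391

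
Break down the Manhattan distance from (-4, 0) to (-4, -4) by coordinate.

Σ|x_i - y_i| = |-4 - (-4)| + |0 - (-4)| = 0 + 4 = 4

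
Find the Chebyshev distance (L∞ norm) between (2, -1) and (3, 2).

max(|x_i - y_i|) = max(|2 - 3|, |-1 - 2|) = max(1, 3) = 3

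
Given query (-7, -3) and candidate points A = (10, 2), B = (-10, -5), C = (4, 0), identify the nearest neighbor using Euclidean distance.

Distances: d(A) ≈ 17.72, d(B) ≈ 3.6056, d(C) ≈ 11.4018. Nearest: B = (-10, -5) with distance 3.6056.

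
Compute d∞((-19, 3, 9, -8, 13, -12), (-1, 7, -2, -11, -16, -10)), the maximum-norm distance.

max(|x_i - y_i|) = max(|-19 - (-1)|, |3 - 7|, |9 - (-2)|, |-8 - (-11)|, |13 - (-16)|, |-12 - (-10)|) = max(18, 4, 11, 3, 29, 2) = 29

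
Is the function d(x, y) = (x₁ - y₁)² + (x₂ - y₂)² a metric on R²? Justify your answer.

No. The squared Euclidean distance fails the triangle inequality. Counterexample: x = (0, 0), y = (1, 4), z = (2, 8). d(x,z) = 2² + 8² = 68, but d(x,y) + d(y,z) = (1² + 4²) + (1² + 4²) = 17 + 17 = 34. Since 68 > 34, the triangle inequality is violated. (Note: √d, the ordinary Euclidean distance, IS a metric.)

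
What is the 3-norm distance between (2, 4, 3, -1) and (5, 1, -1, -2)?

(Σ|x_i - y_i|^3)^(1/3) = (|2 - 5|^3 + |4 - 1|^3 + |3 - (-1)|^3 + |-1 - (-2)|^3)^(1/3)
= (3^3 + 3^3 + 4^3 + 1^3)^(1/3) = (27 + 27 + 64 + 1)^(1/3) = (119)^(1/3) ≈ 4.9187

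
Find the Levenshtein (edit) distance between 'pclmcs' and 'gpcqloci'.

Let D[i][j] be the edit distance between the first i characters of 'pclmcs' and the first j characters of 'gpcqloci', with D[i][0] = i, D[0][j] = j, and D[i][j] = D[i-1][j-1] if the characters match, else 1 + min(D[i-1][j], D[i][j-1], D[i-1][j-1]). Filling the table (rows: prefixes of 'pclmcs', columns: prefixes of 'gpcqloci'):
     ε  g  p  c  q  l  o  c  i
  ε  0  1  2  3  4  5  6  7  8
  p  1  1  1  2  3  4  5  6  7
  c  2  2  2  1  2  3  4  5  6
  l  3  3  3  2  2  2  3  4  5
  m  4  4  4  3  3  3  3  4  5
  c  5  5  5  4  4  4  4  3  4
  s  6  6  6  5  5  5  5  4  4
The bottom-right entry gives D[6][8] = 4, so no sequence of fewer than 4 edits works. Backtracking through the table gives one optimal edit sequence (4 edits):
  pclmcs → gpclmcs (ins g @1)
  gpclmcs → gpcqlmcs (ins q @4)
  gpcqlmcs → gpcqlocs (sub m→o @6)
  gpcqlocs → gpcqloci (sub s→i @8)
Edit distance = 4.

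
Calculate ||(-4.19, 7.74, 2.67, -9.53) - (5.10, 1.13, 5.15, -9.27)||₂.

√(Σ(x_i - y_i)²) = √((-4.19 - 5.1)² + (7.74 - 1.13)² + (2.67 - 5.15)² + (-9.53 - (-9.27))²)
= √((-9.29)² + 6.61² + (-2.48)² + (-0.26)²) = √(86.3041 + 43.6921 + 6.1504 + 0.0676) = √136.2142 ≈ 11.6711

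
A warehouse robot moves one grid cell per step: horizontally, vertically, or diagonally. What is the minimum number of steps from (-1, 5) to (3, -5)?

max(|x_i - y_i|) = max(|-1 - 3|, |5 - (-5)|) = max(4, 10) = 10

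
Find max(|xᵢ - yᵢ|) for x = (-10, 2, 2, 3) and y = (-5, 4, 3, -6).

max(|x_i - y_i|) = max(|-10 - (-5)|, |2 - 4|, |2 - 3|, |3 - (-6)|) = max(5, 2, 1, 9) = 9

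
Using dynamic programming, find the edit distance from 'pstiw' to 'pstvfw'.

Let D[i][j] be the edit distance between the first i characters of 'pstiw' and the first j characters of 'pstvfw', with D[i][0] = i, D[0][j] = j, and D[i][j] = D[i-1][j-1] if the characters match, else 1 + min(D[i-1][j], D[i][j-1], D[i-1][j-1]). Filling the table (rows: prefixes of 'pstiw', columns: prefixes of 'pstvfw'):
     ε  p  s  t  v  f  w
  ε  0  1  2  3  4  5  6
  p  1  0  1  2  3  4  5
  s  2  1  0  1  2  3  4
  t  3  2  1  0  1  2  3
  i  4  3  2  1  1  2  3
  w  5  4  3  2  2  2  2
The bottom-right entry gives D[5][6] = 2, so no sequence of fewer than 2 edits works. Backtracking through the table gives one optimal edit sequence (2 edits):
  pstiw → pstviw (ins v @4)
  pstviw → pstvfw (sub i→f @5)
Edit distance = 2.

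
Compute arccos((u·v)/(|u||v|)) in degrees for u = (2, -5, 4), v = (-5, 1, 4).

With u = (2, -5, 4), v = (-5, 1, 4):
u·v = 2·(-5) + (-5)·1 + 4·4 = (-10) + (-5) + 16 = 1.
|u| = √(2² + (-5)² + 4²) = √45, |v| = √((-5)² + 1² + 4²) = √42, so |u||v| = √(45·42) = √1890.
cos θ = (u·v)/(|u||v|) = 1/√1890 ≈ 0.023002
θ = arccos(0.023002) ≈ 88.68°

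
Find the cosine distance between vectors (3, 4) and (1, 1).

With u = (3, 4), v = (1, 1):
u·v = 3·1 + 4·1 = 3 + 4 = 7.
|u| = √(3² + 4²) = √25, |v| = √(1² + 1²) = √2, so |u||v| = √(25·2) = √50.
cos θ = (u·v)/(|u||v|) = 7/√50 ≈ 0.9899
Cosine distance = 1 - cos θ ≈ 1 - 0.9899 = 0.0101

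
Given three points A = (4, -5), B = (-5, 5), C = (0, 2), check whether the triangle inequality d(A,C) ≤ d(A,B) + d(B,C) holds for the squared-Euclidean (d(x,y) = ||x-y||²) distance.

d(A,B) = 9² + 10² = 181, d(B,C) = 5² + 3² = 34, d(A,C) = 4² + 7² = 65.
d(A,C) = 65 ≤ 181 + 34 = 215. Triangle inequality is satisfied.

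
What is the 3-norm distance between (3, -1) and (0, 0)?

(Σ|x_i - y_i|^3)^(1/3) = (|3 - 0|^3 + |-1 - 0|^3)^(1/3)
= (3^3 + 1^3)^(1/3) = (27 + 1)^(1/3) = (28)^(1/3) ≈ 3.0366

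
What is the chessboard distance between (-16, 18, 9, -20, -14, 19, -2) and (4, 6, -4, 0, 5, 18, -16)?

max(|x_i - y_i|) = max(|-16 - 4|, |18 - 6|, |9 - (-4)|, |-20 - 0|, |-14 - 5|, |19 - 18|, |-2 - (-16)|) = max(20, 12, 13, 20, 19, 1, 14) = 20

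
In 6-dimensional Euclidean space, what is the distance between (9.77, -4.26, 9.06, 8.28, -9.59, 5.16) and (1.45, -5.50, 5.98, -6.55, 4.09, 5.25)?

√(Σ(x_i - y_i)²) = √((9.77 - 1.45)² + (-4.26 - (-5.5))² + (9.06 - 5.98)² + (8.28 - (-6.55))² + (-9.59 - 4.09)² + (5.16 - 5.25)²)
= √(8.32² + 1.24² + 3.08² + 14.83² + (-13.68)² + (-0.09)²) = √(69.2224 + 1.5376 + 9.4864 + 219.9289 + 187.1424 + 0.0081) = √487.3258 ≈ 22.0755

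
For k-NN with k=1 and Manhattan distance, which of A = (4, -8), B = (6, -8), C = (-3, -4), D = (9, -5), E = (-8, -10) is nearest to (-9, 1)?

Distances: d(A) = 22, d(B) = 24, d(C) = 11, d(D) = 24, d(E) = 12. Nearest: C = (-3, -4) with distance 11.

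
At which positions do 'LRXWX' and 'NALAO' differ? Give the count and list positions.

Differing positions: 1, 2, 3, 4, 5. Hamming distance = 5.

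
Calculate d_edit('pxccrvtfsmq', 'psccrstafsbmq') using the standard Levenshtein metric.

Let D[i][j] be the edit distance between the first i characters of 'pxccrvtfsmq' and the first j characters of 'psccrstafsbmq', with D[i][0] = i, D[0][j] = j, and D[i][j] = D[i-1][j-1] if the characters match, else 1 + min(D[i-1][j], D[i][j-1], D[i-1][j-1]). Filling the table (rows: prefixes of 'pxccrvtfsmq', columns: prefixes of 'psccrstafsbmq'):
     ε  p  s  c  c  r  s  t  a  f  s  b  m  q
  ε  0  1  2  3  4  5  6  7  8  9 10 11 12 13
  p  1  0  1  2  3  4  5  6  7  8  9 10 11 12
  x  2  1  1  2  3  4  5  6  7  8  9 10 11 12
  c  3  2  2  1  2  3  4  5  6  7  8  9 10 11
  c  4  3  3  2  1  2  3  4  5  6  7  8  9 10
  r  5  4  4  3  2  1  2  3  4  5  6  7  8  9
  v  6  5  5  4  3  2  2  3  4  5  6  7  8  9
  t  7  6  6  5  4  3  3  2  3  4  5  6  7  8
  f  8  7  7  6  5  4  4  3  3  3  4  5  6  7
  s  9  8  7  7  6  5  4  4  4  4  3  4  5  6
  m 10  9  8  8  7  6  5  5  5  5  4  4  4  5
  q 11 10  9  9  8  7  6  6  6  6  5  5  5  4
The bottom-right entry gives D[11][13] = 4, so no sequence of fewer than 4 edits works. Backtracking through the table gives one optimal edit sequence (4 edits):
  pxccrvtfsmq → psccrvtfsmq (sub x→s @2)
  psccrvtfsmq → psccrstfsmq (sub v→s @6)
  psccrstfsmq → psccrstafsmq (ins a @8)
  psccrstafsmq → psccrstafsbmq (ins b @11)
Edit distance = 4.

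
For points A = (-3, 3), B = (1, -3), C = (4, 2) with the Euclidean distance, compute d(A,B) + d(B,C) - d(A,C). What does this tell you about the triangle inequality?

d(A,B) = √(4² + 6²) = √52 ≈ 7.2111, d(B,C) = √(3² + 5²) = √34 ≈ 5.831, d(A,C) = √(7² + 1²) = √50 ≈ 7.0711.
d(A,B) + d(B,C) - d(A,C) = 7.2111 + 5.831 - 7.0711 = 13.0421 - 7.0711 = 5.971 (to 4 decimal places). This is ≥ 0, so the triangle inequality holds for these points.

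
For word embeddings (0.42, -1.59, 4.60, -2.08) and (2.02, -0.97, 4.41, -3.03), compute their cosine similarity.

With u = (0.42, -1.59, 4.60, -2.08), v = (2.02, -0.97, 4.41, -3.03):
u·v = 0.42·2.02 + (-1.59)·(-0.97) + 4.6·4.41 + (-2.08)·(-3.03) = 0.8484 + 1.5423 + 20.286 + 6.3024 = 28.9791.
|u| = √(0.42² + (-1.59)² + 4.6² + (-2.08)²) = √(0.1764 + 2.5281 + 21.16 + 4.3264) = √28.1909, |v| = √(2.02² + (-0.97)² + 4.41² + (-3.03)²) = √(4.0804 + 0.9409 + 19.4481 + 9.1809) = √33.6503.
cos θ = (u·v)/(|u||v|) = 28.9791/(√28.1909·√33.6503) ≈ 0.9409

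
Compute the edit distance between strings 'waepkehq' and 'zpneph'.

Let D[i][j] be the edit distance between the first i characters of 'waepkehq' and the first j characters of 'zpneph', with D[i][0] = i, D[0][j] = j, and D[i][j] = D[i-1][j-1] if the characters match, else 1 + min(D[i-1][j], D[i][j-1], D[i-1][j-1]). Filling the table (rows: prefixes of 'waepkehq', columns: prefixes of 'zpneph'):
     ε  z  p  n  e  p  h
  ε  0  1  2  3  4  5  6
  w  1  1  2  3  4  5  6
  a  2  2  2  3  4  5  6
  e  3  3  3  3  3  4  5
  p  4  4  3  4  4  3  4
  k  5  5  4  4  5  4  4
  e  6  6  5  5  4  5  5
  h  7  7  6  6  5  5  5
  q  8  8  7  7  6  6  6
The bottom-right entry gives D[8][6] = 6, so no sequence of fewer than 6 edits works. Backtracking through the table gives one optimal edit sequence (6 edits):
  waepkehq → aepkehq (del w @1)
  aepkehq → epkehq (del a @1)
  epkehq → zpkehq (sub e→z @1)
  zpkehq → zpnehq (sub k→n @3)
  zpnehq → zpnepq (sub h→p @5)
  zpnepq → zpneph (sub q→h @6)
Edit distance = 6.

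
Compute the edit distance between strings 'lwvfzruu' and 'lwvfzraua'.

Let D[i][j] be the edit distance between the first i characters of 'lwvfzruu' and the first j characters of 'lwvfzraua', with D[i][0] = i, D[0][j] = j, and D[i][j] = D[i-1][j-1] if the characters match, else 1 + min(D[i-1][j], D[i][j-1], D[i-1][j-1]). Filling the table (rows: prefixes of 'lwvfzruu', columns: prefixes of 'lwvfzraua'):
     ε  l  w  v  f  z  r  a  u  a
  ε  0  1  2  3  4  5  6  7  8  9
  l  1  0  1  2  3  4  5  6  7  8
  w  2  1  0  1  2  3  4  5  6  7
  v  3  2  1  0  1  2  3  4  5  6
  f  4  3  2  1  0  1  2  3  4  5
  z  5  4  3  2  1  0  1  2  3  4
  r  6  5  4  3  2  1  0  1  2  3
  u  7  6  5  4  3  2  1  1  1  2
  u  8  7  6  5  4  3  2  2  1  2
The bottom-right entry gives D[8][9] = 2, so no sequence of fewer than 2 edits works. Backtracking through the table gives one optimal edit sequence (2 edits):
  lwvfzruu → lwvfzrauu (ins a @7)
  lwvfzrauu → lwvfzraua (sub u→a @9)
Edit distance = 2.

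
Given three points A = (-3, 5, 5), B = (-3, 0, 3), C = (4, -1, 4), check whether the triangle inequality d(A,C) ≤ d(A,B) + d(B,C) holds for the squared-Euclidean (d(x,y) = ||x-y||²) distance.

d(A,B) = 0² + 5² + 2² = 29, d(B,C) = 7² + 1² + 1² = 51, d(A,C) = 7² + 6² + 1² = 86.
d(A,C) = 86 > 29 + 51 = 80. Triangle inequality is VIOLATED. (Squared-Euclidean is not a metric — this is a counterexample.)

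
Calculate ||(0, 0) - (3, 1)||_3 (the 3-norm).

(Σ|x_i - y_i|^3)^(1/3) = (|0 - 3|^3 + |0 - 1|^3)^(1/3)
= (3^3 + 1^3)^(1/3) = (27 + 1)^(1/3) = (28)^(1/3) ≈ 3.0366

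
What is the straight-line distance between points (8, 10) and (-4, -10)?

√(Σ(x_i - y_i)²) = √((8 - (-4))² + (10 - (-10))²)
= √(12² + 20²) = √(144 + 400) = √544 ≈ 23.3238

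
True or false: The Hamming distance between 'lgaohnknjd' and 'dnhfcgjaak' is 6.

Differing positions: 1, 2, 3, 4, 5, 6, 7, 8, 9, 10. Hamming distance = 10, so the claim that d_H = 6 is false.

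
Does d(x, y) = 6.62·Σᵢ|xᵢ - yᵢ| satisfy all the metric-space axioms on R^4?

Yes. The L1 (Manhattan) norm induces a metric on R^4, and multiplying a metric by a positive constant 6.62 > 0 preserves all four axioms: non-negativity (6.62·||x-y|| ≥ 0), identity (6.62·||x-y|| = 0 ⟺ ||x-y|| = 0 ⟺ x = y), symmetry (||x-y|| = ||y-x||), and the triangle inequality (6.62·||x-z|| ≤ 6.62·||x-y|| + 6.62·||y-z||). So d is a metric.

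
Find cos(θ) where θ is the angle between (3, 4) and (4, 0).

With u = (3, 4), v = (4, 0):
u·v = 3·4 + 4·0 = 12 + 0 = 12.
|u| = √(3² + 4²) = √25, |v| = √(4² + 0²) = √16, so |u||v| = √(25·16) = √400 = 20.
cos θ = (u·v)/(|u||v|) = 12/20 = 0.6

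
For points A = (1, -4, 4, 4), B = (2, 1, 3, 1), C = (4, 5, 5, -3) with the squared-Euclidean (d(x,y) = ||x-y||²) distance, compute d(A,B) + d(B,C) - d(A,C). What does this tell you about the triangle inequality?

d(A,B) = 1² + 5² + 1² + 3² = 36, d(B,C) = 2² + 4² + 2² + 4² = 40, d(A,C) = 3² + 9² + 1² + 7² = 140.
d(A,B) + d(B,C) - d(A,C) = 36 + 40 - 140 = 76 - 140 = -64. This is < 0, so the triangle inequality FAILS for these points (squared-Euclidean is not a metric).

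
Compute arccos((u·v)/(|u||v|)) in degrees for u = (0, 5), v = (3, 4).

With u = (0, 5), v = (3, 4):
u·v = 0·3 + 5·4 = 0 + 20 = 20.
|u| = √(0² + 5²) = √25, |v| = √(3² + 4²) = √25, so |u||v| = √(25·25) = √625 = 25.
cos θ = (u·v)/(|u||v|) = 20/25 = 0.8
θ = arccos(0.8) ≈ 36.87°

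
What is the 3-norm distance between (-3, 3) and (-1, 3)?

(Σ|x_i - y_i|^3)^(1/3) = (|-3 - (-1)|^3 + |3 - 3|^3)^(1/3)
= (2^3 + 0^3)^(1/3) = (8 + 0)^(1/3) = (8)^(1/3) = 2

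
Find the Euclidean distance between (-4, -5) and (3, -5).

√(Σ(x_i - y_i)²) = √((-4 - 3)² + (-5 - (-5))²)
= √((-7)² + 0²) = √(49 + 0) = √49 = 7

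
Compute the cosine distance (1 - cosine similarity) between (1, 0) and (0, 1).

With u = (1, 0), v = (0, 1):
u·v = 1·0 + 0·1 = 0 + 0 = 0.
|u| = √(1² + 0²) = √1, |v| = √(0² + 1²) = √1, so |u||v| = √(1·1) = √1 = 1.
cos θ = (u·v)/(|u||v|) = 0/1 = 0
Cosine distance = 1 - cos θ = 1 - 0 = 1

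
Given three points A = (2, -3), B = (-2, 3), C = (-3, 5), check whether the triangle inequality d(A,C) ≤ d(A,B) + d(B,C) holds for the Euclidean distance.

d(A,B) = √(4² + 6²) = √52 ≈ 7.2111, d(B,C) = √(1² + 2²) = √5 ≈ 2.2361, d(A,C) = √(5² + 8²) = √89 ≈ 9.434.
d(A,C) ≈ 9.434 ≤ 7.2111 + 2.2361 = 9.4472. Triangle inequality is satisfied.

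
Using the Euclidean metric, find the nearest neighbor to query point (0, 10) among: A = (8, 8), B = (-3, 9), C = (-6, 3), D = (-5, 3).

Distances: d(A) ≈ 8.2462, d(B) ≈ 3.1623, d(C) ≈ 9.2195, d(D) ≈ 8.6023. Nearest: B = (-3, 9) with distance 3.1623.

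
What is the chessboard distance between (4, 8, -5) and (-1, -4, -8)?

max(|x_i - y_i|) = max(|4 - (-1)|, |8 - (-4)|, |-5 - (-8)|) = max(5, 12, 3) = 12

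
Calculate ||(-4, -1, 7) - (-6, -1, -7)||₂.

√(Σ(x_i - y_i)²) = √((-4 - (-6))² + (-1 - (-1))² + (7 - (-7))²)
= √(2² + 0² + 14²) = √(4 + 0 + 196) = √200 ≈ 14.1421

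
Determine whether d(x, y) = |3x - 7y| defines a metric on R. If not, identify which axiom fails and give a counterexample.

No. d fails symmetry: d(3, 9) = |3·3 - 7·9| = |-54| = 54, but d(9, 3) = |3·9 - 7·3| = |6| = 6. Since 54 ≠ 6, d(x,y) ≠ d(y,x) in general.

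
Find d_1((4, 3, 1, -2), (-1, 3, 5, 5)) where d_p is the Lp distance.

Σ|x_i - y_i| = |4 - (-1)| + |3 - 3| + |1 - 5| + |-2 - 5| = 5 + 0 + 4 + 7 = 16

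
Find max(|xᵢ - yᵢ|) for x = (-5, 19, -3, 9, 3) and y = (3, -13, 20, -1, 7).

max(|x_i - y_i|) = max(|-5 - 3|, |19 - (-13)|, |-3 - 20|, |9 - (-1)|, |3 - 7|) = max(8, 32, 23, 10, 4) = 32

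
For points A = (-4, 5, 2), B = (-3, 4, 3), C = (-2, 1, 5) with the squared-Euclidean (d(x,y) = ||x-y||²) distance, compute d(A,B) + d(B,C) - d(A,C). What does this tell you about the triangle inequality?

d(A,B) = 1² + 1² + 1² = 3, d(B,C) = 1² + 3² + 2² = 14, d(A,C) = 2² + 4² + 3² = 29.
d(A,B) + d(B,C) - d(A,C) = 3 + 14 - 29 = 17 - 29 = -12. This is < 0, so the triangle inequality FAILS for these points (squared-Euclidean is not a metric).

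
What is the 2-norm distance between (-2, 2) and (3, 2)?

(Σ|x_i - y_i|^2)^(1/2) = (|-2 - 3|^2 + |2 - 2|^2)^(1/2)
= (5^2 + 0^2)^(1/2) = (25 + 0)^(1/2) = (25)^(1/2) = 5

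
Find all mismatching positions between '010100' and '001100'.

Differing positions: 2, 3. Hamming distance = 2.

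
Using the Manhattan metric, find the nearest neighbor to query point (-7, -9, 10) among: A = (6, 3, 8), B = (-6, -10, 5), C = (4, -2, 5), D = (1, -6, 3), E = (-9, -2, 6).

Distances: d(A) = 27, d(B) = 7, d(C) = 23, d(D) = 18, d(E) = 13. Nearest: B = (-6, -10, 5) with distance 7.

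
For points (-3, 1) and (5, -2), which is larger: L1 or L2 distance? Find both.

L1 = |-3 - 5| + |1 - (-2)| = 8 + 3 = 11
L2 = √(8² + 3²) = √73 ≈ 8.544
L1 ≥ L2 always (equality iff movement is along one axis); L1 > L2 here.
Ratio L1/L2 = 11/√73 ≈ 1.2875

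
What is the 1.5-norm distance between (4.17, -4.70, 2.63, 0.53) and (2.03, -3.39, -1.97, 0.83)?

(Σ|x_i - y_i|^1.5)^(1/1.5) = (|4.17 - 2.03|^1.5 + |-4.7 - (-3.39)|^1.5 + |2.63 - (-1.97)|^1.5 + |0.53 - 0.83|^1.5)^(1/1.5)
= (2.14^1.5 + 1.31^1.5 + 4.6^1.5 + 0.3^1.5)^(1/1.5) ≈ (3.1306 + 1.4994 + 9.8659 + 0.1643)^(1/1.5) = (14.6602)^(1/1.5) ≈ 5.99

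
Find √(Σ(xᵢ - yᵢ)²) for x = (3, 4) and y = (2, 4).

√(Σ(x_i - y_i)²) = √((3 - 2)² + (4 - 4)²)
= √(1² + 0²) = √(1 + 0) = √1 = 1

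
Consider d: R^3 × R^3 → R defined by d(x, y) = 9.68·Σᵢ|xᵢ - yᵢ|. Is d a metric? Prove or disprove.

Yes. The L1 (Manhattan) norm induces a metric on R^3, and multiplying a metric by a positive constant 9.68 > 0 preserves all four axioms: non-negativity (9.68·||x-y|| ≥ 0), identity (9.68·||x-y|| = 0 ⟺ ||x-y|| = 0 ⟺ x = y), symmetry (||x-y|| = ||y-x||), and the triangle inequality (9.68·||x-z|| ≤ 9.68·||x-y|| + 9.68·||y-z||). So d is a metric.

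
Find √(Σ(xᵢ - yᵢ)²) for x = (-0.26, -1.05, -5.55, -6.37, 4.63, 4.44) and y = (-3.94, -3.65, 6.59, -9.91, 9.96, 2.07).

√(Σ(x_i - y_i)²) = √((-0.26 - (-3.94))² + (-1.05 - (-3.65))² + (-5.55 - 6.59)² + (-6.37 - (-9.91))² + (4.63 - 9.96)² + (4.44 - 2.07)²)
= √(3.68² + 2.6² + (-12.14)² + 3.54² + (-5.33)² + 2.37²) = √(13.5424 + 6.76 + 147.3796 + 12.5316 + 28.4089 + 5.6169) = √214.2394 ≈ 14.6369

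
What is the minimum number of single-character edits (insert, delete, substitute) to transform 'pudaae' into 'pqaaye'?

Let D[i][j] be the edit distance between the first i characters of 'pudaae' and the first j characters of 'pqaaye', with D[i][0] = i, D[0][j] = j, and D[i][j] = D[i-1][j-1] if the characters match, else 1 + min(D[i-1][j], D[i][j-1], D[i-1][j-1]). Filling the table (rows: prefixes of 'pudaae', columns: prefixes of 'pqaaye'):
     ε  p  q  a  a  y  e
  ε  0  1  2  3  4  5  6
  p  1  0  1  2  3  4  5
  u  2  1  1  2  3  4  5
  d  3  2  2  2  3  4  5
  a  4  3  3  2  2  3  4
  a  5  4  4  3  2  3  4
  e  6  5  5  4  3  3  3
The bottom-right entry gives D[6][6] = 3, so no sequence of fewer than 3 edits works. Backtracking through the table gives one optimal edit sequence (3 edits):
  pudaae → pqdaae (sub u→q @2)
  pqdaae → pqaaae (sub d→a @3)
  pqaaae → pqaaye (sub a→y @5)
Edit distance = 3.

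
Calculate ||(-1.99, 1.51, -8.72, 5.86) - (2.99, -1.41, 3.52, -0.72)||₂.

√(Σ(x_i - y_i)²) = √((-1.99 - 2.99)² + (1.51 - (-1.41))² + (-8.72 - 3.52)² + (5.86 - (-0.72))²)
= √((-4.98)² + 2.92² + (-12.24)² + 6.58²) = √(24.8004 + 8.5264 + 149.8176 + 43.2964) = √226.4408 ≈ 15.048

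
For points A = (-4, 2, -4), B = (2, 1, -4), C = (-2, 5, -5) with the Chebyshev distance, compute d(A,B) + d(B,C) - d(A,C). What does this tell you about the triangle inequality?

d(A,B) = max(6, 1, 0) = 6, d(B,C) = max(4, 4, 1) = 4, d(A,C) = max(2, 3, 1) = 3.
d(A,B) + d(B,C) - d(A,C) = 6 + 4 - 3 = 10 - 3 = 7. This is ≥ 0, so the triangle inequality holds for these points.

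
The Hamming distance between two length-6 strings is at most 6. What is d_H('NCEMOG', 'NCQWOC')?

Differing positions: 3, 4, 6. Hamming distance = 3. The maximum possible Hamming distance for length-6 strings is 6, so d_H/6 = 3/6 = 0.5.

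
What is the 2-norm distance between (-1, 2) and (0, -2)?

(Σ|x_i - y_i|^2)^(1/2) = (|-1 - 0|^2 + |2 - (-2)|^2)^(1/2)
= (1^2 + 4^2)^(1/2) = (1 + 16)^(1/2) = (17)^(1/2) ≈ 4.1231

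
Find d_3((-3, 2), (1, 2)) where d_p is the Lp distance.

(Σ|x_i - y_i|^3)^(1/3) = (|-3 - 1|^3 + |2 - 2|^3)^(1/3)
= (4^3 + 0^3)^(1/3) = (64 + 0)^(1/3) = (64)^(1/3) = 4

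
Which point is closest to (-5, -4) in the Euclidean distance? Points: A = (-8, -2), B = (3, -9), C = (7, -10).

Distances: d(A) ≈ 3.6056, d(B) ≈ 9.434, d(C) ≈ 13.4164. Nearest: A = (-8, -2) with distance 3.6056.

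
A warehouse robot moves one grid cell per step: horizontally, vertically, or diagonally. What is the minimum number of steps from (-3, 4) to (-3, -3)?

max(|x_i - y_i|) = max(|-3 - (-3)|, |4 - (-3)|) = max(0, 7) = 7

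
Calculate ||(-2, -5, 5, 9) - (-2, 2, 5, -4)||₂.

√(Σ(x_i - y_i)²) = √((-2 - (-2))² + (-5 - 2)² + (5 - 5)² + (9 - (-4))²)
= √(0² + (-7)² + 0² + 13²) = √(0 + 49 + 0 + 169) = √218 ≈ 14.7648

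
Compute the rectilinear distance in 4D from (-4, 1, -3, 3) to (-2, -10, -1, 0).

Σ|x_i - y_i| = |-4 - (-2)| + |1 - (-10)| + |-3 - (-1)| + |3 - 0| = 2 + 11 + 2 + 3 = 18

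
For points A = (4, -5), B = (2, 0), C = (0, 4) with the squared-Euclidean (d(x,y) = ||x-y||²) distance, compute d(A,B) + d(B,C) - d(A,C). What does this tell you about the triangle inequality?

d(A,B) = 2² + 5² = 29, d(B,C) = 2² + 4² = 20, d(A,C) = 4² + 9² = 97.
d(A,B) + d(B,C) - d(A,C) = 29 + 20 - 97 = 49 - 97 = -48. This is < 0, so the triangle inequality FAILS for these points (squared-Euclidean is not a metric).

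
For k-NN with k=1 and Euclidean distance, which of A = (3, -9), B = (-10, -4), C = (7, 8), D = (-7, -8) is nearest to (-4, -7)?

Distances: d(A) ≈ 7.2801, d(B) ≈ 6.7082, d(C) ≈ 18.6011, d(D) ≈ 3.1623. Nearest: D = (-7, -8) with distance 3.1623.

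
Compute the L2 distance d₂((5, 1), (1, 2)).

√(Σ(x_i - y_i)²) = √((5 - 1)² + (1 - 2)²)
= √(4² + (-1)²) = √(16 + 1) = √17 ≈ 4.1231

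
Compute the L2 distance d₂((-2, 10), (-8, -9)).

√(Σ(x_i - y_i)²) = √((-2 - (-8))² + (10 - (-9))²)
= √(6² + 19²) = √(36 + 361) = √397 ≈ 19.9249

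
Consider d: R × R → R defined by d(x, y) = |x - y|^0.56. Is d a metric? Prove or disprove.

Yes. With 0 < p = 0.56 ≤ 1, d(x,y) = |x-y|^0.56 is a metric on R. Non-negativity and symmetry are immediate; |x-y|^0.56 = 0 ⟺ |x-y| = 0 ⟺ x = y. For the triangle inequality, the function t ↦ t^0.56 is subadditive on [0,∞) when p ≤ 1, so |x-z|^0.56 ≤ (|x-y| + |y-z|)^0.56 ≤ |x-y|^0.56 + |y-z|^0.56.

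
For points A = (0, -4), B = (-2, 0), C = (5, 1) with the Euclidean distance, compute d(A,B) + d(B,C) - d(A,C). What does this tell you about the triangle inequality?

d(A,B) = √(2² + 4²) = √20 ≈ 4.4721, d(B,C) = √(7² + 1²) = √50 ≈ 7.0711, d(A,C) = √(5² + 5²) = √50 ≈ 7.0711.
d(A,B) + d(B,C) - d(A,C) = 4.4721 + 7.0711 - 7.0711 = 11.5432 - 7.0711 = 4.4721 (to 4 decimal places). This is ≥ 0, so the triangle inequality holds for these points.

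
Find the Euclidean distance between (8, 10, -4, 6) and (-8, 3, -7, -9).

√(Σ(x_i - y_i)²) = √((8 - (-8))² + (10 - 3)² + (-4 - (-7))² + (6 - (-9))²)
= √(16² + 7² + 3² + 15²) = √(256 + 49 + 9 + 225) = √539 ≈ 23.2164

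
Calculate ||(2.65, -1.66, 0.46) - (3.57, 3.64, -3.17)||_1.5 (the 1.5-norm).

(Σ|x_i - y_i|^1.5)^(1/1.5) = (|2.65 - 3.57|^1.5 + |-1.66 - 3.64|^1.5 + |0.46 - (-3.17)|^1.5)^(1/1.5)
= (0.92^1.5 + 5.3^1.5 + 3.63^1.5)^(1/1.5) ≈ (0.8824 + 12.2015 + 6.9161)^(1/1.5) = (20)^(1/1.5) ≈ 7.3681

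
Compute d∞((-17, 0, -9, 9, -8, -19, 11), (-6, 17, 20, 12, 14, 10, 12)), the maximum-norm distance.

max(|x_i - y_i|) = max(|-17 - (-6)|, |0 - 17|, |-9 - 20|, |9 - 12|, |-8 - 14|, |-19 - 10|, |11 - 12|) = max(11, 17, 29, 3, 22, 29, 1) = 29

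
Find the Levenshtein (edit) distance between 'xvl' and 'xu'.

Let D[i][j] be the edit distance between the first i characters of 'xvl' and the first j characters of 'xu', with D[i][0] = i, D[0][j] = j, and D[i][j] = D[i-1][j-1] if the characters match, else 1 + min(D[i-1][j], D[i][j-1], D[i-1][j-1]). Filling the table (rows: prefixes of 'xvl', columns: prefixes of 'xu'):
     ε  x  u
  ε  0  1  2
  x  1  0  1
  v  2  1  1
  l  3  2  2
The bottom-right entry gives D[3][2] = 2, so no sequence of fewer than 2 edits works. Backtracking through the table gives one optimal edit sequence (2 edits):
  xvl → xl (del v @2)
  xl → xu (sub l→u @2)
Edit distance = 2.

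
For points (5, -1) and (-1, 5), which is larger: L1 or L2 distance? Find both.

L1 = |5 - (-1)| + |-1 - 5| = 6 + 6 = 12
L2 = √(6² + 6²) = √72 ≈ 8.4853
L1 ≥ L2 always (equality iff movement is along one axis); L1 > L2 here.
Ratio L1/L2 = 12/√72 ≈ 1.4142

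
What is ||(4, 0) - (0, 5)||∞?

max(|x_i - y_i|) = max(|4 - 0|, |0 - 5|) = max(4, 5) = 5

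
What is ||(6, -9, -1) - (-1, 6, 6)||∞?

max(|x_i - y_i|) = max(|6 - (-1)|, |-9 - 6|, |-1 - 6|) = max(7, 15, 7) = 15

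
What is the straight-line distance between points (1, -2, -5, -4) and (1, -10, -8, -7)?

√(Σ(x_i - y_i)²) = √((1 - 1)² + (-2 - (-10))² + (-5 - (-8))² + (-4 - (-7))²)
= √(0² + 8² + 3² + 3²) = √(0 + 64 + 9 + 9) = √82 ≈ 9.0554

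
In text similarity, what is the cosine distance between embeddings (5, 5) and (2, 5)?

With u = (5, 5), v = (2, 5):
u·v = 5·2 + 5·5 = 10 + 25 = 35.
|u| = √(5² + 5²) = √50, |v| = √(2² + 5²) = √29, so |u||v| = √(50·29) = √1450.
cos θ = (u·v)/(|u||v|) = 35/√1450 ≈ 0.9191
Cosine distance = 1 - cos θ ≈ 1 - 0.9191 = 0.0809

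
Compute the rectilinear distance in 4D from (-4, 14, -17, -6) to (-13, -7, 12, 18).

Σ|x_i - y_i| = |-4 - (-13)| + |14 - (-7)| + |-17 - 12| + |-6 - 18| = 9 + 21 + 29 + 24 = 83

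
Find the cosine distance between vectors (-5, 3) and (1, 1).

With u = (-5, 3), v = (1, 1):
u·v = (-5)·1 + 3·1 = (-5) + 3 = -2.
|u| = √((-5)² + 3²) = √34, |v| = √(1² + 1²) = √2, so |u||v| = √(34·2) = √68.
cos θ = (u·v)/(|u||v|) = -2/√68 ≈ -0.2425
Cosine distance = 1 - cos θ ≈ 1 - (-0.2425) = 1.2425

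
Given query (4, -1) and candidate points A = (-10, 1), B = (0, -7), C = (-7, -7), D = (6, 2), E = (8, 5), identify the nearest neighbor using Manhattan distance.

Distances: d(A) = 16, d(B) = 10, d(C) = 17, d(D) = 5, d(E) = 10. Nearest: D = (6, 2) with distance 5.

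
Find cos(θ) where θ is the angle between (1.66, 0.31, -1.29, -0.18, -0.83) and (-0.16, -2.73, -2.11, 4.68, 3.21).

With u = (1.66, 0.31, -1.29, -0.18, -0.83), v = (-0.16, -2.73, -2.11, 4.68, 3.21):
u·v = 1.66·(-0.16) + 0.31·(-2.73) + (-1.29)·(-2.11) + (-0.18)·4.68 + (-0.83)·3.21 = (-0.2656) + (-0.8463) + 2.7219 + (-0.8424) + (-2.6643) = -1.8967.
|u| = √(1.66² + 0.31² + (-1.29)² + (-0.18)² + (-0.83)²) = √(2.7556 + 0.0961 + 1.6641 + 0.0324 + 0.6889) = √5.2371, |v| = √((-0.16)² + (-2.73)² + (-2.11)² + 4.68² + 3.21²) = √(0.0256 + 7.4529 + 4.4521 + 21.9024 + 10.3041) = √44.1371.
cos θ = (u·v)/(|u||v|) = -1.8967/(√5.2371·√44.1371) ≈ -0.1248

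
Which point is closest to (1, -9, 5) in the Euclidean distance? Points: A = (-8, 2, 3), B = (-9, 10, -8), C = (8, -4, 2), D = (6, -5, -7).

Distances: d(A) ≈ 14.3527, d(B) ≈ 25.0998, d(C) ≈ 9.1104, d(D) ≈ 13.6015. Nearest: C = (8, -4, 2) with distance 9.1104.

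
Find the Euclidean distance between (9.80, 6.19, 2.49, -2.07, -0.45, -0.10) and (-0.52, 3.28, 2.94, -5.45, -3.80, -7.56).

√(Σ(x_i - y_i)²) = √((9.8 - (-0.52))² + (6.19 - 3.28)² + (2.49 - 2.94)² + (-2.07 - (-5.45))² + (-0.45 - (-3.8))² + (-0.1 - (-7.56))²)
= √(10.32² + 2.91² + (-0.45)² + 3.38² + 3.35² + 7.46²) = √(106.5024 + 8.4681 + 0.2025 + 11.4244 + 11.2225 + 55.6516) = √193.4715 ≈ 13.9094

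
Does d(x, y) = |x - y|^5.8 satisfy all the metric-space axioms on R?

No. d(x,y) = |x-y|^5.8 fails the triangle inequality since p = 5.8 > 1. Counterexample: x = 2, y = 10, z = 15. d(x,z) = |2 - 15|^5.8 = 13^5.8 ≈ 2889824.3315, but d(x,y) + d(y,z) = 8^5.8 + 5^5.8 ≈ 172950.5409 + 11324.6822 = 184275.2231. Since 2889824.3315 > 184275.2231, the triangle inequality is violated.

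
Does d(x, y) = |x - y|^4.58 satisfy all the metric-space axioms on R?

No. d(x,y) = |x-y|^4.58 fails the triangle inequality since p = 4.58 > 1. Counterexample: x = -3, y = 1, z = 11. d(x,z) = |-3 - 11|^4.58 = 14^4.58 ≈ 177527.8132, but d(x,y) + d(y,z) = 4^4.58 + 10^4.58 ≈ 572.051 + 38018.9396 = 38590.9906. Since 177527.8132 > 38590.9906, the triangle inequality is violated.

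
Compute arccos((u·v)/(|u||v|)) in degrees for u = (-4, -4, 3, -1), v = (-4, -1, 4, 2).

With u = (-4, -4, 3, -1), v = (-4, -1, 4, 2):
u·v = (-4)·(-4) + (-4)·(-1) + 3·4 + (-1)·2 = 16 + 4 + 12 + (-2) = 30.
|u| = √((-4)² + (-4)² + 3² + (-1)²) = √42, |v| = √((-4)² + (-1)² + 4² + 2²) = √37, so |u||v| = √(42·37) = √1554.
cos θ = (u·v)/(|u||v|) = 30/√1554 ≈ 0.761019
θ = arccos(0.761019) ≈ 40.45°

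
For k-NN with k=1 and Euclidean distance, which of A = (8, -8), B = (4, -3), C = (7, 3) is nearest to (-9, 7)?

Distances: d(A) ≈ 22.6716, d(B) ≈ 16.4012, d(C) ≈ 16.4924. Nearest: B = (4, -3) with distance 16.4012.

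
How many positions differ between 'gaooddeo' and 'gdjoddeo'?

Differing positions: 2, 3. Hamming distance = 2.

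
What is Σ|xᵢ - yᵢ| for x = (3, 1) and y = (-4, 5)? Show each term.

Σ|x_i - y_i| = |3 - (-4)| + |1 - 5| = 7 + 4 = 11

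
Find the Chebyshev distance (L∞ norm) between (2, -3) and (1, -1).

max(|x_i - y_i|) = max(|2 - 1|, |-3 - (-1)|) = max(1, 2) = 2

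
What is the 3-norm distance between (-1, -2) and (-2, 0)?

(Σ|x_i - y_i|^3)^(1/3) = (|-1 - (-2)|^3 + |-2 - 0|^3)^(1/3)
= (1^3 + 2^3)^(1/3) = (1 + 8)^(1/3) = (9)^(1/3) ≈ 2.0801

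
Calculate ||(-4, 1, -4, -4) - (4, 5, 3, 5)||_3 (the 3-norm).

(Σ|x_i - y_i|^3)^(1/3) = (|-4 - 4|^3 + |1 - 5|^3 + |-4 - 3|^3 + |-4 - 5|^3)^(1/3)
= (8^3 + 4^3 + 7^3 + 9^3)^(1/3) = (512 + 64 + 343 + 729)^(1/3) = (1648)^(1/3) ≈ 11.8119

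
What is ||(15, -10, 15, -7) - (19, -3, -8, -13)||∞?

max(|x_i - y_i|) = max(|15 - 19|, |-10 - (-3)|, |15 - (-8)|, |-7 - (-13)|) = max(4, 7, 23, 6) = 23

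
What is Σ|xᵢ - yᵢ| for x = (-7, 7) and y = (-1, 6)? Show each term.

Σ|x_i - y_i| = |-7 - (-1)| + |7 - 6| = 6 + 1 = 7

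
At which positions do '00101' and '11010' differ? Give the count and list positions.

Differing positions: 1, 2, 3, 4, 5. Hamming distance = 5.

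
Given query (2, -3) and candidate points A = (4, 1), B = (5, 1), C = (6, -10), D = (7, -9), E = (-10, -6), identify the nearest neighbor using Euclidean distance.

Distances: d(A) ≈ 4.4721, d(B) = 5, d(C) ≈ 8.0623, d(D) ≈ 7.8102, d(E) ≈ 12.3693. Nearest: A = (4, 1) with distance 4.4721.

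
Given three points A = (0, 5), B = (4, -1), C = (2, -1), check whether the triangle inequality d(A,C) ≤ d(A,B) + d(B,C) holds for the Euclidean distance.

d(A,B) = √(4² + 6²) = √52 ≈ 7.2111, d(B,C) = √(2² + 0²) = √4 = 2, d(A,C) = √(2² + 6²) = √40 ≈ 6.3246.
d(A,C) ≈ 6.3246 ≤ 7.2111 + 2 = 9.2111. Triangle inequality is satisfied.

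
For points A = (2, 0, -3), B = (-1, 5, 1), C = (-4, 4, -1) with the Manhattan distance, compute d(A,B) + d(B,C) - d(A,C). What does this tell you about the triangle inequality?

d(A,B) = 3 + 5 + 4 = 12, d(B,C) = 3 + 1 + 2 = 6, d(A,C) = 6 + 4 + 2 = 12.
d(A,B) + d(B,C) - d(A,C) = 12 + 6 - 12 = 18 - 12 = 6. This is ≥ 0, so the triangle inequality holds for these points.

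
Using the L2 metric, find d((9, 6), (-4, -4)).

√(Σ(x_i - y_i)²) = √((9 - (-4))² + (6 - (-4))²)
= √(13² + 10²) = √(169 + 100) = √269 ≈ 16.4012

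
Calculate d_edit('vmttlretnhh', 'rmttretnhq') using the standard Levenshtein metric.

Let D[i][j] be the edit distance between the first i characters of 'vmttlretnhh' and the first j characters of 'rmttretnhq', with D[i][0] = i, D[0][j] = j, and D[i][j] = D[i-1][j-1] if the characters match, else 1 + min(D[i-1][j], D[i][j-1], D[i-1][j-1]). Filling the table (rows: prefixes of 'vmttlretnhh', columns: prefixes of 'rmttretnhq'):
     ε  r  m  t  t  r  e  t  n  h  q
  ε  0  1  2  3  4  5  6  7  8  9 10
  v  1  1  2  3  4  5  6  7  8  9 10
  m  2  2  1  2  3  4  5  6  7  8  9
  t  3  3  2  1  2  3  4  5  6  7  8
  t  4  4  3  2  1  2  3  4  5  6  7
  l  5  5  4  3  2  2  3  4  5  6  7
  r  6  5  5  4  3  2  3  4  5  6  7
  e  7  6  6  5  4  3  2  3  4  5  6
  t  8  7  7  6  5  4  3  2  3  4  5
  n  9  8  8  7  6  5  4  3  2  3  4
  h 10  9  9  8  7  6  5  4  3  2  3
  h 11 10 10  9  8  7  6  5  4  3  3
The bottom-right entry gives D[11][10] = 3, so no sequence of fewer than 3 edits works. Backtracking through the table gives one optimal edit sequence (3 edits):
  vmttlretnhh → rmttlretnhh (sub v→r @1)
  rmttlretnhh → rmttretnhh (del l @5)
  rmttretnhh → rmttretnhq (sub h→q @10)
Edit distance = 3.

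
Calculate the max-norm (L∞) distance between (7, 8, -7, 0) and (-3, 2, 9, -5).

max(|x_i - y_i|) = max(|7 - (-3)|, |8 - 2|, |-7 - 9|, |0 - (-5)|) = max(10, 6, 16, 5) = 16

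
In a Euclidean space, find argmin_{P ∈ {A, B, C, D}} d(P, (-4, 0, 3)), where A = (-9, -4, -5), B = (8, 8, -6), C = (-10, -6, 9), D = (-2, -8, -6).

Distances: d(A) ≈ 10.247, d(B) = 17, d(C) ≈ 10.3923, d(D) ≈ 12.2066. Nearest: A = (-9, -4, -5) with distance 10.247.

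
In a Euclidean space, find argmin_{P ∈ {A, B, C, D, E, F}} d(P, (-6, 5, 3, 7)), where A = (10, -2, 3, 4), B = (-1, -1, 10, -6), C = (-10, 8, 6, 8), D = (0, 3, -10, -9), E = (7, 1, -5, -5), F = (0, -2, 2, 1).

Distances: d(A) ≈ 17.72, d(B) ≈ 16.7033, d(C) ≈ 5.9161, d(D) ≈ 21.5639, d(E) ≈ 19.8242, d(F) ≈ 11.0454. Nearest: C = (-10, 8, 6, 8) with distance 5.9161.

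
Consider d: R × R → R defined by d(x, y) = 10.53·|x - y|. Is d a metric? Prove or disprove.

Yes. Since |x - y| is a metric on R and 10.53 > 0, the positive scalar multiple 10.53·|x - y| is also a metric: scaling by a positive constant preserves non-negativity, identity (d=0 ⟺ |x-y|=0 ⟺ x=y), symmetry, and the triangle inequality.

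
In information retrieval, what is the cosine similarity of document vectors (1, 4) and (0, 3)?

With u = (1, 4), v = (0, 3):
u·v = 1·0 + 4·3 = 0 + 12 = 12.
|u| = √(1² + 4²) = √17, |v| = √(0² + 3²) = √9, so |u||v| = √(17·9) = √153.
cos θ = (u·v)/(|u||v|) = 12/√153 ≈ 0.9701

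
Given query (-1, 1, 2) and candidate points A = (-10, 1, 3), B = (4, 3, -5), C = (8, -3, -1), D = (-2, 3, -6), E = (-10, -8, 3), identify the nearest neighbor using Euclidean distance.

Distances: d(A) ≈ 9.0554, d(B) ≈ 8.8318, d(C) ≈ 10.2956, d(D) ≈ 8.3066, d(E) ≈ 12.7671. Nearest: D = (-2, 3, -6) with distance 8.3066.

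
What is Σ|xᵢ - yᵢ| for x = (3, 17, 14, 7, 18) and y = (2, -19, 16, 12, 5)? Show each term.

Σ|x_i - y_i| = |3 - 2| + |17 - (-19)| + |14 - 16| + |7 - 12| + |18 - 5| = 1 + 36 + 2 + 5 + 13 = 57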